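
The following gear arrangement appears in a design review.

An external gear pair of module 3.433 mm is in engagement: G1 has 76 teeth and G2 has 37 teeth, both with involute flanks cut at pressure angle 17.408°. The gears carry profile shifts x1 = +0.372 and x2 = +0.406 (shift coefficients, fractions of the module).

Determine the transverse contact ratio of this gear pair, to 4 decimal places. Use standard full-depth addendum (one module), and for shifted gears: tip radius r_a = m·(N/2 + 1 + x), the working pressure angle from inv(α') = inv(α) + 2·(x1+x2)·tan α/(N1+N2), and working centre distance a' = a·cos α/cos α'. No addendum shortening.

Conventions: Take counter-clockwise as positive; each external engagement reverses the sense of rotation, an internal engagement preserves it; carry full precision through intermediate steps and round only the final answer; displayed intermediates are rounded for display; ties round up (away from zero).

topology: single-mesh involute geometry — m = 3.433, 76T/37T pair
base radii: r_b1 = 124.479020, r_b2 = 60.601628
tip radii: r_a1 = 135.164076, r_a2 = 68.337298
inv(α') = inv(17.408°) + 2·(+0.372+0.406)·tan α/(76+37) = 0.01402477  ⇒  α' = 19.61144°
a' = a·cos α / cos α' = 193.9645·cos 17.408°/cos 19.61144° = 196.478257
action lengths: √(r_a1²−r_b1²) = 52.671635, √(r_a2²−r_b2²) = 31.582099
base pitch p_b = π·m·cos α = 10.291115
CR = (52.671635 + 31.582099 − 196.478257·sin 19.61144°)/10.291115 = 1.778996
contact ratio ≈ 1.7790

1.7790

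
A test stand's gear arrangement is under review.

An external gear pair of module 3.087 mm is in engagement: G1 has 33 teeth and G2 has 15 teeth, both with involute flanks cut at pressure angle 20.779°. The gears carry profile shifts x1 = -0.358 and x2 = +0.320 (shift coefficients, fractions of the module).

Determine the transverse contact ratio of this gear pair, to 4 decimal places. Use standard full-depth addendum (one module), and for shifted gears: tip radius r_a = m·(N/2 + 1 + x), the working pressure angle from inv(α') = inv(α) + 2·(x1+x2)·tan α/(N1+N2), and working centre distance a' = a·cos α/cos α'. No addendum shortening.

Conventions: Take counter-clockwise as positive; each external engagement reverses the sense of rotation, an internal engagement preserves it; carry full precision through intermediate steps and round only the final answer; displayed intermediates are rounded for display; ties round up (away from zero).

topology: single-mesh involute geometry — m = 3.087, 33T/15T pair
base radii: r_b1 = 47.622439, r_b2 = 21.646563
tip radii: r_a1 = 52.917354, r_a2 = 27.227340
inv(α') = inv(20.779°) + 2·(-0.358+0.320)·tan α/(33+15) = 0.01618226  ⇒  α' = 20.53685°
a' = a·cos α / cos α' = 74.0880·cos 20.779°/cos 20.53685° = 73.970038
action lengths: √(r_a1²−r_b1²) = 23.072703, √(r_a2²−r_b2²) = 16.515276
base pitch p_b = π·m·cos α = 9.067291
CR = (23.072703 + 16.515276 − 73.970038·sin 20.53685°)/9.067291 = 1.504150
contact ratio ≈ 1.5042

1.5042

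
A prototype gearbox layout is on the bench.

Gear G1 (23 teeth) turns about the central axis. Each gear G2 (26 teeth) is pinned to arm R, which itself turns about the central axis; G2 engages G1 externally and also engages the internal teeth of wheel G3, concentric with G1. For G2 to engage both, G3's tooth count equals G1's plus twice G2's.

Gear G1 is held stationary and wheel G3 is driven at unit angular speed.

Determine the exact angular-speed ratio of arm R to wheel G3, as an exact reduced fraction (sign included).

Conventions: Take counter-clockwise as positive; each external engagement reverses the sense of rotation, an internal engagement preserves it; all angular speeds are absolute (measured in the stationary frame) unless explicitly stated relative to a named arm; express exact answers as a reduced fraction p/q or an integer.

class = planetary set [G3 = 23+2·26 = 75; Willis about the carrier]
ring teeth: 23 + 2·26 = 75
23(ω_sun−ω_arm) = −75(ω_ring−ω_arm),  ω_sun = 0, ω_ring = 1
23(0−ω_arm) = −75(1−ω_arm)  ⇒  98·ω_arm = 75  ⇒  ω_arm = 75/98
ω_out/ω_in = 75/98

75/98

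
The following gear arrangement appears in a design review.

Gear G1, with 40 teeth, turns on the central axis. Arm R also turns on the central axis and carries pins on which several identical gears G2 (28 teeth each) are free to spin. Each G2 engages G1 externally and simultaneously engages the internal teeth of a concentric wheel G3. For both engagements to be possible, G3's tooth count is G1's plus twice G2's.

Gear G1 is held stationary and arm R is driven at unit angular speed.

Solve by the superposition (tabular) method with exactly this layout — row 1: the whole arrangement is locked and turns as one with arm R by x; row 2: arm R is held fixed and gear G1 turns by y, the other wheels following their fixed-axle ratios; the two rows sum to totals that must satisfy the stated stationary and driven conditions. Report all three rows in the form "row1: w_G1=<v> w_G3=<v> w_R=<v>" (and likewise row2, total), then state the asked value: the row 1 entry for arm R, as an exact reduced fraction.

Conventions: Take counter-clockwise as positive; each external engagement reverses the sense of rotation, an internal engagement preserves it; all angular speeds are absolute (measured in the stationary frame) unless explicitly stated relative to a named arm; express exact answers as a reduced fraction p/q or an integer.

row1: w_G1=1 w_G3=1 w_R=1
row2: w_G1=-1 w_G3=5/12 w_R=0
total: w_G1=0 w_G3=17/12 w_R=1
asked value: 1

recognized (axles ride arm R): planetary set, 40/28/96 teeth
superposition row 1 [locked train]: every member turns x
superposition row 2 [arm held]: sun y, ring −(40/96)·y, arm 0
boundary: total ω_sun = x + y = 0 and total ω_arm = x = 1  ⇒  y = -1, x = 1
row 2 ring = −(40/96)·(-1) = 5/12
totals (row 1 + row 2): sun 1 + (-1) = 0, ring 1 + 5/12 = 17/12, arm 1 + 0 = 1
asked cell (row1, arm) = 1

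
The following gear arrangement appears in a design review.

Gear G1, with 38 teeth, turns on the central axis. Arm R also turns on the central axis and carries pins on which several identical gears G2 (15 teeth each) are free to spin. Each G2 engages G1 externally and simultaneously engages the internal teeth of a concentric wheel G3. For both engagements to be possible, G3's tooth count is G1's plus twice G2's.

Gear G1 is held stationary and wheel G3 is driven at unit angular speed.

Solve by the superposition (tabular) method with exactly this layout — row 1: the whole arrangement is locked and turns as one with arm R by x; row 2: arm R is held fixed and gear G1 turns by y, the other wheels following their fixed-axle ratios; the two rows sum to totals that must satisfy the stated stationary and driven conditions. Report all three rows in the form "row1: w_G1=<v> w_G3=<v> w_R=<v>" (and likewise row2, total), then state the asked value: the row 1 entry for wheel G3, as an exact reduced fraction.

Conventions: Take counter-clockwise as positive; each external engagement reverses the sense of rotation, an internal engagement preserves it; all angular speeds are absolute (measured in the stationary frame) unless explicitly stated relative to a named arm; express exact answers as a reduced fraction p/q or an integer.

recognized (axles ride arm R): planetary set, 38/15/68 teeth
row 1: whole set turns with the arm by x
row 2 (arm held, sun turns y): ω_ring = −(38/68)·y, ω_arm = 0
boundary: total ω_sun = x + y = 0 and total ω_ring = x − (38/68)·y = 1  ⇒  y = -34/53, x = 34/53
row 2 ring = −(38/68)·(-34/53) = 19/53
totals (row 1 + row 2): sun 34/53 + (-34/53) = 0, ring 34/53 + 19/53 = 1, arm 34/53 + 0 = 34/53
asked cell (row1, ring) = 34/53

row1: w_G1=34/53 w_G3=34/53 w_R=34/53
row2: w_G1=-34/53 w_G3=19/53 w_R=0
total: w_G1=0 w_G3=1 w_R=34/53
asked value: 34/53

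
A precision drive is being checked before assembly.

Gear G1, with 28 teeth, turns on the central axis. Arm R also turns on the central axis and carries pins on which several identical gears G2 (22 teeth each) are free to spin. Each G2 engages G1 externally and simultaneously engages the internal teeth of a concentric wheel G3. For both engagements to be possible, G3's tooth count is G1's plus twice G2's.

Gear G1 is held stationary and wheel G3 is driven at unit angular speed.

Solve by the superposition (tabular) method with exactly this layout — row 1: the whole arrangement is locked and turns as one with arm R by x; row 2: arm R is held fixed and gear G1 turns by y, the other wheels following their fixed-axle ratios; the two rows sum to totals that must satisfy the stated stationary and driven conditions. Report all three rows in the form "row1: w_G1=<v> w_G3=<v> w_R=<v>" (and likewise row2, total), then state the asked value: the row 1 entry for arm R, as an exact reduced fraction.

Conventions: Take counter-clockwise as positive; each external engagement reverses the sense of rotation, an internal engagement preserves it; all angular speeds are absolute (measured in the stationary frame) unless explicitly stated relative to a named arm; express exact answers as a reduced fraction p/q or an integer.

row1: w_G1=18/25 w_G3=18/25 w_R=18/25
row2: w_G1=-18/25 w_G3=7/25 w_R=0
total: w_G1=0 w_G3=1 w_R=18/25
asked value: 18/25

recognized (axles ride arm R): planetary set, 28/22/72 teeth
row 1 (train locked, turned with arm): all members turn x
superposition row 2 [arm held]: sun y, ring −(28/72)·y, arm 0
boundary: total ω_sun = x + y = 0 and total ω_ring = x − (28/72)·y = 1  ⇒  y = -18/25, x = 18/25
row 2 ring = −(28/72)·(-18/25) = 7/25
totals (row 1 + row 2): sun 18/25 + (-18/25) = 0, ring 18/25 + 7/25 = 1, arm 18/25 + 0 = 18/25
asked cell (row1, arm) = 18/25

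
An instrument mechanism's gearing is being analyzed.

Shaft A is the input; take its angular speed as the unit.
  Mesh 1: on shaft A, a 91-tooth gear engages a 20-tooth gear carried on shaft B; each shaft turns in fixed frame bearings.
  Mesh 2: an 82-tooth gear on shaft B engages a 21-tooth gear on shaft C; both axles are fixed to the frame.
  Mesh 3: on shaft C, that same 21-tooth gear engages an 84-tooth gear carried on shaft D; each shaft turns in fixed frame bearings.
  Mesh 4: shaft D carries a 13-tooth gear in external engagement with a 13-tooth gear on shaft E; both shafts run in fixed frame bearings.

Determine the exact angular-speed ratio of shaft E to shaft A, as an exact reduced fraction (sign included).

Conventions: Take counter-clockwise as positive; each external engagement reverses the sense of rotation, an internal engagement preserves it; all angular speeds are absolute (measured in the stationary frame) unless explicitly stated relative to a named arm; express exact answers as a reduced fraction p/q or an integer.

533/120

class = fixed-axis compound train [4 meshes; 4 ratios multiply, 4 sense flips]
mesh 1 [91T→20T]: running ratio 91/20, sense −
mesh 2 [82T→21T]: running ratio 533/30, sense +
mesh 3 [21T→84T]: running ratio 533/120, sense −
mesh 4 [13T→13T]: running ratio 533/120, sense +
ω_out/ω_in = 533/120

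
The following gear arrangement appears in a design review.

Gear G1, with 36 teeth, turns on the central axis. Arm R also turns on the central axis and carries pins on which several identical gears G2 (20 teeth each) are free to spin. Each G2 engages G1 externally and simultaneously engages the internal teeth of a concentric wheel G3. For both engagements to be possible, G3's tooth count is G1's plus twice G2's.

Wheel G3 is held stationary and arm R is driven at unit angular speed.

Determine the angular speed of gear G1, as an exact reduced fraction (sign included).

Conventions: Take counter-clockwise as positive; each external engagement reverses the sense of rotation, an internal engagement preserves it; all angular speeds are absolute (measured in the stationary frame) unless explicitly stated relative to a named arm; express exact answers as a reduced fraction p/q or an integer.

recognized (axles ride arm R): planetary set, 36/20/76 teeth
ring teeth: 36 + 2·20 = 76
36(ω_sun−ω_arm) = −76(ω_ring−ω_arm),  ω_ring = 0, ω_arm = 1
ω_sun = 1 − (76/36)(0−1) = 28/9
exact speed ratio = 28/9

28/9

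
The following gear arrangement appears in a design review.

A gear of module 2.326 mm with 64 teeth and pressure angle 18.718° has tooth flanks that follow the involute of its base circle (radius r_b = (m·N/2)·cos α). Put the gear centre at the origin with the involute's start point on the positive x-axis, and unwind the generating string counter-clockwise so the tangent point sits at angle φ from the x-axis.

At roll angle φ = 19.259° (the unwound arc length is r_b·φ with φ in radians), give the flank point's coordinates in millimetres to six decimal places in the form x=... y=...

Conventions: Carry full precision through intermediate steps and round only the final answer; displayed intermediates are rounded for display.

class = single-mesh tooth geometry [base-circle involute, m = 2.326, 64T]
pitch radius r_p = m·N/2 = 2.326·64/2 = 74.432000
base radius r_b = r_p·cos α = 74.432000·cos 18.718° = 70.495255
roll angle φ = 19.259° = 0.33613296 rad
x = r_b·(cos φ + φ·sin φ) = 74.365935
y = r_b·(sin φ − φ·cos φ) = 0.882383

x=74.365935 y=0.882383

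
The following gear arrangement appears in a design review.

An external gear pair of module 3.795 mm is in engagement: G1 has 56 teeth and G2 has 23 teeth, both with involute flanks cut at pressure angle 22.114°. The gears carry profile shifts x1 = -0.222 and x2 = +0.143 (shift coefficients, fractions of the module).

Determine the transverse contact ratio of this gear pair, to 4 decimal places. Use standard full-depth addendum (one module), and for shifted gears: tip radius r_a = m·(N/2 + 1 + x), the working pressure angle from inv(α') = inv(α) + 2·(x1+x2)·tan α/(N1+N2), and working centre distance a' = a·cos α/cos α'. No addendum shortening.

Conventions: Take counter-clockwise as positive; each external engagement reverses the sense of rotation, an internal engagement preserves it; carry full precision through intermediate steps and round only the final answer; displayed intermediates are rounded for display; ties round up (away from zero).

topology: single-mesh involute geometry — m = 3.795, 56T/23T pair
base radii: r_b1 = 98.443161, r_b2 = 40.432013
tip radii: r_a1 = 109.212510, r_a2 = 47.980185
inv(α') = inv(22.114°) + 2·(-0.222+0.143)·tan α/(56+23) = 0.01956776  ⇒  α' = 21.82792°
a' = a·cos α / cos α' = 149.9025·cos 22.114°/cos 21.82792° = 149.600846
action lengths: √(r_a1²−r_b1²) = 47.289707, √(r_a2²−r_b2²) = 25.833128
base pitch p_b = π·m·cos α = 11.045297
CR = (47.289707 + 25.833128 − 149.600846·sin 21.82792°)/11.045297 = 1.584223
contact ratio ≈ 1.5842

1.5842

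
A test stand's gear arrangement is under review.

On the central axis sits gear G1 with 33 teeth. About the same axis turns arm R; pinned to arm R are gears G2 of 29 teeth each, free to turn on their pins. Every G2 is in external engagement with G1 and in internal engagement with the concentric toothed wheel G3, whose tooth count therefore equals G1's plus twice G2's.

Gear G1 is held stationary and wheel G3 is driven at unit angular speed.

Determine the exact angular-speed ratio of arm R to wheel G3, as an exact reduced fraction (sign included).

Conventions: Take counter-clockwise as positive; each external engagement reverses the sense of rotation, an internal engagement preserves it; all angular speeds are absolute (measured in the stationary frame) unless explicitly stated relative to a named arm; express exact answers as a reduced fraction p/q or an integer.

91/124

recognized (axles ride arm R): planetary set, 33/29/91 teeth
ring teeth: 33 + 2·29 = 91
33(ω_sun−ω_arm) = −91(ω_ring−ω_arm),  ω_sun = 0, ω_ring = 1
33(0−ω_arm) = −91(1−ω_arm)  ⇒  124·ω_arm = 91  ⇒  ω_arm = 91/124
ω_out/ω_in = 91/124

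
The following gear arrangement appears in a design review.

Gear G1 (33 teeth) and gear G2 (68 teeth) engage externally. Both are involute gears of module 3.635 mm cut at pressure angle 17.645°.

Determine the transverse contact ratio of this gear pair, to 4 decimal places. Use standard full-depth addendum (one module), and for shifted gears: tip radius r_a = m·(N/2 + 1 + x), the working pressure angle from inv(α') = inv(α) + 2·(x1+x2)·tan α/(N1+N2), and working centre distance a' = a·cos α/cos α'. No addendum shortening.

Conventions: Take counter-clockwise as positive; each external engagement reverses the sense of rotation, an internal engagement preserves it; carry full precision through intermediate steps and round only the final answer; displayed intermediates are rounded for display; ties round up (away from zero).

1.8744

recognized (one external pair, fixed centres): single-mesh tooth geometry, m = 3.635, N1 = 33, N2 = 68
base radii: r_b1 = 57.155732, r_b2 = 117.775448
tip radii: r_a1 = 63.612500, r_a2 = 127.225000
no profile shift: α' = α, a' = a
action lengths: √(r_a1²−r_b1²) = 27.924406, √(r_a2²−r_b2²) = 48.115948
base pitch p_b = π·m·cos α = 10.882426
CR = (27.924406 + 48.115948 − 183.567500·sin 17.64500°)/10.882426 = 1.874367
contact ratio ≈ 1.8744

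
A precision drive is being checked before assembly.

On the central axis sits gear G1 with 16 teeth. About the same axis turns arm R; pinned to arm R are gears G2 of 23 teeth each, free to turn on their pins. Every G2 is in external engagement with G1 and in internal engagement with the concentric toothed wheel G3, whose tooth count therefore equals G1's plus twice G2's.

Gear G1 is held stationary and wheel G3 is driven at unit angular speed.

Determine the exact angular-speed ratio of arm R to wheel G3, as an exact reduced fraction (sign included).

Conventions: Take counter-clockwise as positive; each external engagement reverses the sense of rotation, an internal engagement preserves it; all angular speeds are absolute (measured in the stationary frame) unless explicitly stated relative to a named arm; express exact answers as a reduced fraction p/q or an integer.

31/39

topology: planetary set — G1 16T / G2 23T / G3 62T, arm = carrier (Willis)
ring teeth: 16 + 2·23 = 62
16(ω_sun−ω_arm) = −62(ω_ring−ω_arm),  ω_sun = 0, ω_ring = 1
16(0−ω_arm) = −62(1−ω_arm)  ⇒  78·ω_arm = 62  ⇒  ω_arm = 31/39
ω_out/ω_in = 31/39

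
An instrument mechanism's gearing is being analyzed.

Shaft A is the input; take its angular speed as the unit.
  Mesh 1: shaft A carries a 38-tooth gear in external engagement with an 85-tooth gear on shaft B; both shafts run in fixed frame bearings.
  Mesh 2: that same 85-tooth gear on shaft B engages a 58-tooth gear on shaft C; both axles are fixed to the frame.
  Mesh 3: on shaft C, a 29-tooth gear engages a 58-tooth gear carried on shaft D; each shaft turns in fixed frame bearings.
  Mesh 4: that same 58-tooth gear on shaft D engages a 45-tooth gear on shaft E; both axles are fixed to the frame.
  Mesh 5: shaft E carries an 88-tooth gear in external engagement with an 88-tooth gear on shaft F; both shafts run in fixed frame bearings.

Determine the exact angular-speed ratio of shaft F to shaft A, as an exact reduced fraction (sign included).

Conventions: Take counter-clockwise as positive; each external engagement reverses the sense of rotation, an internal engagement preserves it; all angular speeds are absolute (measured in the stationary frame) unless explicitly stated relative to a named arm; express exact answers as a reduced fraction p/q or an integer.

-19/45

class = fixed-axis compound train [5 meshes; 5 ratios multiply, 5 sense flips]
mesh 1 [38T→85T]: running ratio 38/85, sense −
mesh 2 [85T→58T]: running ratio 19/29, sense +
mesh 3 [29T→58T]: running ratio 19/58, sense −
mesh 4 [58T→45T]: running ratio 19/45, sense +
mesh 5 [88T→88T]: running ratio 19/45, sense −
ω_out/ω_in = -19/45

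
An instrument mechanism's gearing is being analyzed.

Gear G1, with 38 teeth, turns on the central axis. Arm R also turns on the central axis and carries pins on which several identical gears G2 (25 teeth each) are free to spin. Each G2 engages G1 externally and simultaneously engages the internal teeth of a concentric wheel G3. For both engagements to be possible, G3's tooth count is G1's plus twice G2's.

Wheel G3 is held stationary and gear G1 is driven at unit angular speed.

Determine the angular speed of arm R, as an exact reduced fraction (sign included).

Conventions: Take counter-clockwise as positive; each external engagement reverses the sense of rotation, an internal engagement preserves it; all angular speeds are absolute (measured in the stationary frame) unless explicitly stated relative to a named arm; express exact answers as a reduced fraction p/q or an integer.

planetary set (38T centre, 25T on arm, 88T internal) — Willis relation
ring teeth: 38 + 2·25 = 88
38(ω_sun−ω_arm) = −88(ω_ring−ω_arm),  ω_ring = 0, ω_sun = 1
38(1−ω_arm) = −88(0−ω_arm)  ⇒  126·ω_arm = 38  ⇒  ω_arm = 19/63
exact speed ratio = 19/63

19/63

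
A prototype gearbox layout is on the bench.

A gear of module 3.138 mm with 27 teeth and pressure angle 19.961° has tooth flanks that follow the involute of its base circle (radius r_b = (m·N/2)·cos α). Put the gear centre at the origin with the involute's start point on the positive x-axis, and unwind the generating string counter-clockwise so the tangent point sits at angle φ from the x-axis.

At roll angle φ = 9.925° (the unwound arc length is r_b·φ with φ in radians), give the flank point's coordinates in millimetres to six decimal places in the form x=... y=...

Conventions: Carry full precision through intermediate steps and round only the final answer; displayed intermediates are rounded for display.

single-mesh involute tooth geometry (27T wheel at module 3.138)
pitch radius r_p = m·N/2 = 3.138·27/2 = 42.363000
base radius r_b = r_p·cos α = 42.363000·cos 19.961° = 39.818052
roll angle φ = 9.925° = 0.17322393 rad
x = r_b·(cos φ + φ·sin φ) = 40.410978
y = r_b·(sin φ − φ·cos φ) = 0.068783

x=40.410978 y=0.068783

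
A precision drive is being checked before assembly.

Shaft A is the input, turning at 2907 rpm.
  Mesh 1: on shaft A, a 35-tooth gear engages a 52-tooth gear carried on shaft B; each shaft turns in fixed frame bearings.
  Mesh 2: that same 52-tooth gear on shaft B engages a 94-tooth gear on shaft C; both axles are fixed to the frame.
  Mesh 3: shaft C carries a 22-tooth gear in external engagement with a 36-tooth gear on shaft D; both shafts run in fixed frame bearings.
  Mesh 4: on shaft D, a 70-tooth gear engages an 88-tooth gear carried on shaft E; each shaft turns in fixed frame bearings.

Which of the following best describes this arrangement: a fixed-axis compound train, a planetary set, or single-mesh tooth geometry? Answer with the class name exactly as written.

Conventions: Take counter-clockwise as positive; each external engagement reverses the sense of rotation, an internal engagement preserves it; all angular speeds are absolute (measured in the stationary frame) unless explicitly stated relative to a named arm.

topology: fixed-axis compound train — 4 meshes, A→E
classification: fixed-axis compound train

fixed-axis compound train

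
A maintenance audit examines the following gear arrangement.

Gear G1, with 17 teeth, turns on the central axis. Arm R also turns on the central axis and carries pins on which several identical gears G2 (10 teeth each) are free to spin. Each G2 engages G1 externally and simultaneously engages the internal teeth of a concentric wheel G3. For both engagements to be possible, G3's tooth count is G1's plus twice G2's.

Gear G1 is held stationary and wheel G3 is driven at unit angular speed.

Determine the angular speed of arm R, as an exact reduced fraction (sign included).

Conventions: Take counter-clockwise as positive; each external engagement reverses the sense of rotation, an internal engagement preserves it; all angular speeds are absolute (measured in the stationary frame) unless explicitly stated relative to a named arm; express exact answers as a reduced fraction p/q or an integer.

37/54

planetary set (17T centre, 10T on arm, 37T internal) — Willis relation
ring teeth: 17 + 2·10 = 37
17(ω_sun−ω_arm) = −37(ω_ring−ω_arm),  ω_sun = 0, ω_ring = 1
17(0−ω_arm) = −37(1−ω_arm)  ⇒  54·ω_arm = 37  ⇒  ω_arm = 37/54
exact speed ratio = 37/54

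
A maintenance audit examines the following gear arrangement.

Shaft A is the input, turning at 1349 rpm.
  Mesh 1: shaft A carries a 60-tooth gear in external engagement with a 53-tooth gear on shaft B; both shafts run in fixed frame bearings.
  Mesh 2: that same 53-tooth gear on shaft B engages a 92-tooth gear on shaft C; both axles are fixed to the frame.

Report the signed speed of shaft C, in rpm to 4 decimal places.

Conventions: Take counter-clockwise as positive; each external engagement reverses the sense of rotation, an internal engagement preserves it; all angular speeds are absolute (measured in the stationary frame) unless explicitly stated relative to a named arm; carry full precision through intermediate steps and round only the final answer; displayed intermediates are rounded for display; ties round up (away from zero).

topology: fixed-axis compound train — 2 meshes, A→C
mesh 1 [60T→53T]: ω = 1349.0000×60/53 = 1527.1698 rpm, sense flips to −
mesh 2 [53T→92T]: ω = 1527.1698×53/92 = 879.7826 rpm, sense flips to +
signed output speed = +879.7826 rpm

+879.7826 rpm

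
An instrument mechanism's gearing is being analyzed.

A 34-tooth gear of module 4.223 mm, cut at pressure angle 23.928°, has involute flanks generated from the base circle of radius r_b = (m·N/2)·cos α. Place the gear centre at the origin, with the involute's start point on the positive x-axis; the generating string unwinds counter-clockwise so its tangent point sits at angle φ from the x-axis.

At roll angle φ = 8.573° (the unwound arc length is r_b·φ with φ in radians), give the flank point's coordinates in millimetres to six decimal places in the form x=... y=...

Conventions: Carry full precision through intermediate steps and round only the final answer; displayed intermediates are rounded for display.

topology: single-mesh involute geometry — m = 4.223, N = 34
pitch radius r_p = m·N/2 = 4.223·34/2 = 71.791000
base radius r_b = r_p·cos α = 71.791000·cos 23.928° = 65.620984
roll angle φ = 8.573° = 0.14962708 rad
x = r_b·(cos φ + φ·sin φ) = 66.351448
y = r_b·(sin φ − φ·cos φ) = 0.073110

x=66.351448 y=0.073110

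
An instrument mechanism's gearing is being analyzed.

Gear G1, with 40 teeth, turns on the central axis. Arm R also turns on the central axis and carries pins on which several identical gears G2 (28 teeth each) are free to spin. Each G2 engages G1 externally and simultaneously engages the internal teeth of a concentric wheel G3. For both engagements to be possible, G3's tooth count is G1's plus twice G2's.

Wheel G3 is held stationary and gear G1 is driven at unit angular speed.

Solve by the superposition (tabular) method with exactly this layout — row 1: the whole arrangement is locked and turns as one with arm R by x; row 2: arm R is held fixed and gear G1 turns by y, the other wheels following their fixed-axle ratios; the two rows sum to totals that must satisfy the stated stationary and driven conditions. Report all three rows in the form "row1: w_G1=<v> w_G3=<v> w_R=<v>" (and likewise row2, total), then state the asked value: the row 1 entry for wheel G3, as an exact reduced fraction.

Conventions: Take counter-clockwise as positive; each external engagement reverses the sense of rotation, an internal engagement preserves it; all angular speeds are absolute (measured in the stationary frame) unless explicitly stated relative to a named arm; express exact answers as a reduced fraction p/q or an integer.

planetary set (40T centre, 28T on arm, 96T internal) — Willis relation
superposition row 1 [locked train]: every member turns x
row 2: sun turns y, ring = −(40/96)·y, arm 0
boundary: total ω_ring = x − (40/96)·y = 0 and total ω_sun = x + y = 1  ⇒  y = 12/17, x = 5/17
row 2 ring = −(40/96)·12/17 = -5/17
totals (row 1 + row 2): sun 5/17 + 12/17 = 1, ring 5/17 + (-5/17) = 0, arm 5/17 + 0 = 5/17
asked cell (row1, ring) = 5/17

row1: w_G1=5/17 w_G3=5/17 w_R=5/17
row2: w_G1=12/17 w_G3=-5/17 w_R=0
total: w_G1=1 w_G3=0 w_R=5/17
asked value: 5/17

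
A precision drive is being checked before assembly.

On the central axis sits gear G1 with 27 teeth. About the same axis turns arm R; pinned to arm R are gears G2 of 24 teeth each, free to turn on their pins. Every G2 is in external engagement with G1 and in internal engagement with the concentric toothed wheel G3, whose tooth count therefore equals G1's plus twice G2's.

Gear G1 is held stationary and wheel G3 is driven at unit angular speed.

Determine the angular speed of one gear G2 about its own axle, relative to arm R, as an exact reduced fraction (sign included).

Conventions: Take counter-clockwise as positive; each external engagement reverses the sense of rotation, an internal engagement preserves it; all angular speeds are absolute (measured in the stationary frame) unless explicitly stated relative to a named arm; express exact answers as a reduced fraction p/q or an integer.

topology: planetary set — G1 27T / G2 24T / G3 75T, arm = carrier (Willis)
ring teeth: 27 + 2·24 = 75
27(ω_sun−ω_arm) = −75(ω_ring−ω_arm),  ω_sun = 0, ω_ring = 1
27(0−ω_arm) = −75(1−ω_arm)  ⇒  102·ω_arm = 75  ⇒  ω_arm = 25/34
sun–planet mesh: 27·(0−25/34) = −24·(ω_p−ω_arm)  ⇒  ω_p−ω_arm = 225/272
exact speed ratio = 225/272

225/272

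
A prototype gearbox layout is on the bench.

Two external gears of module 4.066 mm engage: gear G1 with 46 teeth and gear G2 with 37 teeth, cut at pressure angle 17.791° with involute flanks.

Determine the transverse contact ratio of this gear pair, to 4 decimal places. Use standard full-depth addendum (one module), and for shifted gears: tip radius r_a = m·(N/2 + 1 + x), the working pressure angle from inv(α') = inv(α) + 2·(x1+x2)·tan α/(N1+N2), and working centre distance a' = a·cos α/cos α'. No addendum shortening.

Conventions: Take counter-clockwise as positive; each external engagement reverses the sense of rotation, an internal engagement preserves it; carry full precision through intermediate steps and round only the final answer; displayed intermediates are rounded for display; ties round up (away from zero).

1.8390

single-mesh involute tooth geometry (46T engaging 37T at module 4.066)
base radii: r_b1 = 89.045726, r_b2 = 71.623736
tip radii: r_a1 = 97.584000, r_a2 = 79.287000
no profile shift: α' = α, a' = a
action lengths: √(r_a1²−r_b1²) = 39.918614, √(r_a2²−r_b2²) = 34.006893
base pitch p_b = π·m·cos α = 12.162843
CR = (39.918614 + 34.006893 − 168.739000·sin 17.79100°)/12.162843 = 1.839046
contact ratio ≈ 1.8390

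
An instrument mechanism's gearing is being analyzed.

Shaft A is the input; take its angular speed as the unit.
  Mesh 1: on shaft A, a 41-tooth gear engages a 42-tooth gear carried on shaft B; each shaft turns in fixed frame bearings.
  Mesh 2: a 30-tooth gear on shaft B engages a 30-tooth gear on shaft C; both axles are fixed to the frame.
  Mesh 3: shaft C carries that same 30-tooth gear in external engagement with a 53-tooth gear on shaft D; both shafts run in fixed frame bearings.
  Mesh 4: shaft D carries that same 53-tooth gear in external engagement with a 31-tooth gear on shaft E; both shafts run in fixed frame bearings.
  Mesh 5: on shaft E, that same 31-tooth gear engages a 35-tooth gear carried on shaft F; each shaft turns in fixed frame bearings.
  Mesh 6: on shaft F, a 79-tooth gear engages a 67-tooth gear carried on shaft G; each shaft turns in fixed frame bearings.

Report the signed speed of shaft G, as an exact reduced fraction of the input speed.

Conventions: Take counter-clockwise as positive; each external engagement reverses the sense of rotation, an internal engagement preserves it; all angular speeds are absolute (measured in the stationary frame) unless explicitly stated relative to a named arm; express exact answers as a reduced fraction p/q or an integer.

6-mesh fixed-axis compound train (all bearings frame-fixed)
mesh 1 [41T→42T]: |ω|/ω_in = 1×41/42 = 41/42, sense flips to −
mesh 2 [30T→30T]: |ω|/ω_in = (41/42)×30/30 = 41/42, sense flips to +
mesh 3 [30T→53T]: |ω|/ω_in = (41/42)×30/53 = 205/371, sense flips to −
mesh 4 [53T→31T]: |ω|/ω_in = (205/371)×53/31 = 205/217, sense flips to +
mesh 5 [31T→35T]: |ω|/ω_in = (205/217)×31/35 = 41/49, sense flips to −
mesh 6 [79T→67T]: |ω|/ω_in = (41/49)×79/67 = 3239/3283, sense flips to +
signed output speed (× input speed) = 3239/3283

3239/3283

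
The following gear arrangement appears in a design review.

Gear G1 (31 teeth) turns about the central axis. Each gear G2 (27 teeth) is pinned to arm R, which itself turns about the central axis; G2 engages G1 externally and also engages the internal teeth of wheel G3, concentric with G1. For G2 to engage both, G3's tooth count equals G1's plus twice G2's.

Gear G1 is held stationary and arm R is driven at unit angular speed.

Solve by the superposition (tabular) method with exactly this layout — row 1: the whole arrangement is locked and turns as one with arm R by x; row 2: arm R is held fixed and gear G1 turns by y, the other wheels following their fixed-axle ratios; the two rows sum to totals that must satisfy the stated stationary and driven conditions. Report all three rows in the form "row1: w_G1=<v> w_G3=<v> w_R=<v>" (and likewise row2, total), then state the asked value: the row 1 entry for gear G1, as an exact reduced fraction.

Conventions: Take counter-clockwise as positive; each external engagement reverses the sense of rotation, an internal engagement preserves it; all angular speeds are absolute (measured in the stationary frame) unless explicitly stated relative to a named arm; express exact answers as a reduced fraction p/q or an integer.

class = planetary set [G3 = 31+2·27 = 85; Willis about the carrier]
row 1 (train locked, turned with arm): all members turn x
superposition row 2 [arm held]: sun y, ring −(31/85)·y, arm 0
boundary: total ω_sun = x + y = 0 and total ω_arm = x = 1  ⇒  y = -1, x = 1
row 2 ring = −(31/85)·(-1) = 31/85
totals (row 1 + row 2): sun 1 + (-1) = 0, ring 1 + 31/85 = 116/85, arm 1 + 0 = 1
asked cell (row1, sun) = 1

row1: w_G1=1 w_G3=1 w_R=1
row2: w_G1=-1 w_G3=31/85 w_R=0
total: w_G1=0 w_G3=116/85 w_R=1
asked value: 1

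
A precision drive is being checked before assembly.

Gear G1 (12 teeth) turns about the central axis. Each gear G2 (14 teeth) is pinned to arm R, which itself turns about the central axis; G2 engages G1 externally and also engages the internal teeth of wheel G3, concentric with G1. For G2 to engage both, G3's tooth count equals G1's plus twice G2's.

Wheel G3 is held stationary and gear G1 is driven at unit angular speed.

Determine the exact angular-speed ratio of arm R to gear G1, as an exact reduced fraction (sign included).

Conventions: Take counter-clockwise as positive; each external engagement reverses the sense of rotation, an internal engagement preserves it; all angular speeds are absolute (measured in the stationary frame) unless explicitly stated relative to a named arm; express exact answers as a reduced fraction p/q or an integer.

recognized (axles ride arm R): planetary set, 12/14/40 teeth
ring teeth: 12 + 2·14 = 40
12(ω_sun−ω_arm) = −40(ω_ring−ω_arm),  ω_ring = 0, ω_sun = 1
12(1−ω_arm) = −40(0−ω_arm)  ⇒  52·ω_arm = 12  ⇒  ω_arm = 3/13
ω_out/ω_in = 3/13

3/13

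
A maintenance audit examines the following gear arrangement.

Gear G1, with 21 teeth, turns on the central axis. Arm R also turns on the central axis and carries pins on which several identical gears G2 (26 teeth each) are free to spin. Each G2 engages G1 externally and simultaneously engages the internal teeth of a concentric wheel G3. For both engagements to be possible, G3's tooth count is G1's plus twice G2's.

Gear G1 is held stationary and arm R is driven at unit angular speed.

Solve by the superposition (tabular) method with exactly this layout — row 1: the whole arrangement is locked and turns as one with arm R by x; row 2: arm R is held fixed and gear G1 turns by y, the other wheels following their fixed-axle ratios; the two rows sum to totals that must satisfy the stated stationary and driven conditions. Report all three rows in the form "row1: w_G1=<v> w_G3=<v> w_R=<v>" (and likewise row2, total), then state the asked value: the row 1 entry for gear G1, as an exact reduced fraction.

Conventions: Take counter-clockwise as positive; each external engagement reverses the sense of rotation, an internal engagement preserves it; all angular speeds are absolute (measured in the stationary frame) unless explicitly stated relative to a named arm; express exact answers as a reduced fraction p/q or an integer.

row1: w_G1=1 w_G3=1 w_R=1
row2: w_G1=-1 w_G3=21/73 w_R=0
total: w_G1=0 w_G3=94/73 w_R=1
asked value: 1

class = planetary set [G3 = 21+2·26 = 73; Willis about the carrier]
row 1 (train locked, turned with arm): all members turn x
superposition row 2 [arm held]: sun y, ring −(21/73)·y, arm 0
boundary: total ω_sun = x + y = 0 and total ω_arm = x = 1  ⇒  y = -1, x = 1
row 2 ring = −(21/73)·(-1) = 21/73
totals (row 1 + row 2): sun 1 + (-1) = 0, ring 1 + 21/73 = 94/73, arm 1 + 0 = 1
asked cell (row1, sun) = 1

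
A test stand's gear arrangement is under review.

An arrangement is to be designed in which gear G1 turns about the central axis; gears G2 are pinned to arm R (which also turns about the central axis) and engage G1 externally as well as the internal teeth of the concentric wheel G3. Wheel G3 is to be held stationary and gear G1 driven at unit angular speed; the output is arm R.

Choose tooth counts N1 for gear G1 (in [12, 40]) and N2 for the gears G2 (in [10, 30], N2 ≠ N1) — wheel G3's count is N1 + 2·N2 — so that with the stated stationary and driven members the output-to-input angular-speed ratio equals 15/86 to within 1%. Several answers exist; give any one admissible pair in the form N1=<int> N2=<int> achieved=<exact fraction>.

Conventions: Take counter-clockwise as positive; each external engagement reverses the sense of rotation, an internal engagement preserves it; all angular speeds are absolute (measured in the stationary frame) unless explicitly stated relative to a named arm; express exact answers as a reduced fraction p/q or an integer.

design class (target 15/86): planetary set
Willis with ω_ring = 0: ω_arm/ω_sun = N1/(N1+N3); set equal to 15/86  ⇒  N3/N1 = 1/(15/86) − 1 = 71/15
N3 = N1 + 2·N2  ⇒  N2/N1 = (N3/N1 − 1)/2 = (71/15 − 1)/2 = 28/15
smallest multiple with N1 ≥ 12 and N2 ≥ 10: k = 1  ⇒  N1 = 1·15 = 15, N2 = 1·28 = 28 (N1 ≤ 40, N2 ≤ 30, N2 ≠ N1 ✓), N3 = 15 + 2·28 = 71
check: N1/(N1+N3) with N1 = 15, N3 = 71 gives 15/86; |achieved − target| = 0 ≤ 3/1720 ✓

N1=15 N2=28 achieved=15/86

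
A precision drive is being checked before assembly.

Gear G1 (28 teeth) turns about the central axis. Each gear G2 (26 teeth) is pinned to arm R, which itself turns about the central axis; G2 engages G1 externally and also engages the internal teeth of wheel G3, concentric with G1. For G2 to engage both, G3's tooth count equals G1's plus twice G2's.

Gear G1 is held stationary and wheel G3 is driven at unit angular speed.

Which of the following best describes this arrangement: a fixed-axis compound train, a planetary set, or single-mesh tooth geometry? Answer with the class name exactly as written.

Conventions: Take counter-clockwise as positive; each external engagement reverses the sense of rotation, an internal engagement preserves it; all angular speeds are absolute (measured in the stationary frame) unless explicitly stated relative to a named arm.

planetary set

planetary set (28T centre, 26T on arm, 80T internal) — Willis relation
classification: planetary set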